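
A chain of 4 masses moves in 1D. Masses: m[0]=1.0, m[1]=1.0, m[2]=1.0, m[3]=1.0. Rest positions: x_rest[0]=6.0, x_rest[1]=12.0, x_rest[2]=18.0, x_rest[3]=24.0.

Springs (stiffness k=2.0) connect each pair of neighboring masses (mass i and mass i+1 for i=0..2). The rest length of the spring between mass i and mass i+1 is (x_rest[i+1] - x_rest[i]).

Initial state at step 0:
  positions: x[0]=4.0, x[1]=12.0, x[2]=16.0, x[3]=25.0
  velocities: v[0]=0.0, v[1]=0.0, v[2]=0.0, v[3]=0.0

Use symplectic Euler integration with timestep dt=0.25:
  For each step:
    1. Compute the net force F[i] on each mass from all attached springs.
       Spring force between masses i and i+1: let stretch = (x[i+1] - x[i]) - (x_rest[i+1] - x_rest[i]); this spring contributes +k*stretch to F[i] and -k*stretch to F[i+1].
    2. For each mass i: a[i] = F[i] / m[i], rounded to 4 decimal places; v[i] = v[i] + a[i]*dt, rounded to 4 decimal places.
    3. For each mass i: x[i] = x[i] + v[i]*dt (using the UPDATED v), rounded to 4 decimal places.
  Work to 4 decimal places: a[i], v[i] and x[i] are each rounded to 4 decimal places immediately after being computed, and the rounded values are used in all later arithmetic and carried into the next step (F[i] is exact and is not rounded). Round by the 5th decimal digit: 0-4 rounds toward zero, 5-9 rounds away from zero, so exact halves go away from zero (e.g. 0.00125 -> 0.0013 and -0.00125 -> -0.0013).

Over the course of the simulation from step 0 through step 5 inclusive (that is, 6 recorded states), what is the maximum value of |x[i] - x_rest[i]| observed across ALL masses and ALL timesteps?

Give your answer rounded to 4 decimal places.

Answer: 2.1640

Derivation:
Step 0: x=[4.0000 12.0000 16.0000 25.0000] v=[0.0000 0.0000 0.0000 0.0000]
Step 1: x=[4.2500 11.5000 16.6250 24.6250] v=[1.0000 -2.0000 2.5000 -1.5000]
Step 2: x=[4.6563 10.7344 17.6094 24.0000] v=[1.6250 -3.0625 3.9375 -2.5000]
Step 3: x=[5.0723 10.0684 18.5332 23.3262] v=[1.6641 -2.6641 3.6953 -2.6953]
Step 4: x=[5.3629 9.8360 18.9981 22.8033] v=[1.1622 -0.9298 1.8594 -2.0918]
Step 5: x=[5.4626 10.1897 18.7933 22.5547] v=[0.3988 1.4147 -0.8191 -0.9944]
Max displacement = 2.1640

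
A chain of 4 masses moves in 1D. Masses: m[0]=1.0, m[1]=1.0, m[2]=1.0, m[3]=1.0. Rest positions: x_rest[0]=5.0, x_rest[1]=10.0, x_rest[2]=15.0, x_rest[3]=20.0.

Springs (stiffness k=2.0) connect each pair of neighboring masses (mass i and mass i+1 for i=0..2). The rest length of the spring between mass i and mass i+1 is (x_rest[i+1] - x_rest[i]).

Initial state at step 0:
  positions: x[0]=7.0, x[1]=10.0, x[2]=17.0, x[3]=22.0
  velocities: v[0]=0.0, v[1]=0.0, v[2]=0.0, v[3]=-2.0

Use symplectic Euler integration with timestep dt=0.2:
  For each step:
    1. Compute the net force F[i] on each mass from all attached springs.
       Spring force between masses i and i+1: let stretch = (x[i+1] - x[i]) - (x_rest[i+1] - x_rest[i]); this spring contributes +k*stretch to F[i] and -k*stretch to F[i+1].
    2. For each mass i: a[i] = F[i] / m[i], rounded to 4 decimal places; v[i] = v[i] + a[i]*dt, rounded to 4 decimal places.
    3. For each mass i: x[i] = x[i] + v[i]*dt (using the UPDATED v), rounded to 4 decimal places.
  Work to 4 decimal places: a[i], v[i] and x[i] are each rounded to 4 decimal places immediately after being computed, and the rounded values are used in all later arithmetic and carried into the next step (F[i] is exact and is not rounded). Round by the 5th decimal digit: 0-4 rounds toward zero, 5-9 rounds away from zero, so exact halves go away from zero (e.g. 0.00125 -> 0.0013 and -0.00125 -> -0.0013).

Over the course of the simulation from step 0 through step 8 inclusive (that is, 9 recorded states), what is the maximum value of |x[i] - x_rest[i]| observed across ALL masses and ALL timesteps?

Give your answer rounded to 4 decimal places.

Answer: 2.6545

Derivation:
Step 0: x=[7.0000 10.0000 17.0000 22.0000] v=[0.0000 0.0000 0.0000 -2.0000]
Step 1: x=[6.8400 10.3200 16.8400 21.6000] v=[-0.8000 1.6000 -0.8000 -2.0000]
Step 2: x=[6.5584 10.8832 16.5392 21.2192] v=[-1.4080 2.8160 -1.5040 -1.9040]
Step 3: x=[6.2228 11.5529 16.1603 20.8640] v=[-1.6781 3.3485 -1.8944 -1.7760]
Step 4: x=[5.9136 12.1648 15.7891 20.5325] v=[-1.5461 3.0594 -1.8559 -1.6575]
Step 5: x=[5.7045 12.5665 15.5074 20.2215] v=[-1.0456 2.0086 -1.4083 -1.5549]
Step 6: x=[5.6443 12.6545 15.3676 19.9334] v=[-0.3008 0.4402 -0.6990 -1.4405]
Step 7: x=[5.7450 12.3988 15.3760 19.6800] v=[0.5033 -1.2786 0.0421 -1.2668]
Step 8: x=[5.9780 11.8490 15.4906 19.4823] v=[1.1648 -2.7492 0.5728 -0.9884]
Max displacement = 2.6545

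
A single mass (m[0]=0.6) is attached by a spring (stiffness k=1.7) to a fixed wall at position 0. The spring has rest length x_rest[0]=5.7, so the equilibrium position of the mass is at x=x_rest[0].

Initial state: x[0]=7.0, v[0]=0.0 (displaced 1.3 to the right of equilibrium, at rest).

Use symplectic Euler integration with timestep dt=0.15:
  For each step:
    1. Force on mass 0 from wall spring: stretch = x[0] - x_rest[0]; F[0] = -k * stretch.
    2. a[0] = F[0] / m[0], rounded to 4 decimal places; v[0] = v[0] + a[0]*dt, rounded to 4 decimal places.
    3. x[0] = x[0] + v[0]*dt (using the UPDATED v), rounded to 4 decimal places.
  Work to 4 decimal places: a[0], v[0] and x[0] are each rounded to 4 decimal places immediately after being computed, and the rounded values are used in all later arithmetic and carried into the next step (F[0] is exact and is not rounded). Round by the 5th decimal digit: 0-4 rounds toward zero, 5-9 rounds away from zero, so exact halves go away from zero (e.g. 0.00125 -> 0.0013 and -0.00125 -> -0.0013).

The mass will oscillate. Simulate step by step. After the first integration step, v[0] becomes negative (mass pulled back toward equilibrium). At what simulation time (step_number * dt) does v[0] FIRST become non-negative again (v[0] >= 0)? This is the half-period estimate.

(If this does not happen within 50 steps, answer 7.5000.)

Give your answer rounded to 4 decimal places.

Answer: 1.9500

Derivation:
Step 0: x=[7.0000] v=[0.0000]
Step 1: x=[6.9171] v=[-0.5525]
Step 2: x=[6.7566] v=[-1.0698]
Step 3: x=[6.5288] v=[-1.5189]
Step 4: x=[6.2481] v=[-1.8711]
Step 5: x=[5.9325] v=[-2.1041]
Step 6: x=[5.6021] v=[-2.2029]
Step 7: x=[5.2779] v=[-2.1613]
Step 8: x=[4.9806] v=[-1.9819]
Step 9: x=[4.7292] v=[-1.6762]
Step 10: x=[4.5397] v=[-1.2636]
Step 11: x=[4.4241] v=[-0.7705]
Step 12: x=[4.3899] v=[-0.2282]
Step 13: x=[4.4392] v=[0.3286]
First v>=0 after going negative at step 13, time=1.9500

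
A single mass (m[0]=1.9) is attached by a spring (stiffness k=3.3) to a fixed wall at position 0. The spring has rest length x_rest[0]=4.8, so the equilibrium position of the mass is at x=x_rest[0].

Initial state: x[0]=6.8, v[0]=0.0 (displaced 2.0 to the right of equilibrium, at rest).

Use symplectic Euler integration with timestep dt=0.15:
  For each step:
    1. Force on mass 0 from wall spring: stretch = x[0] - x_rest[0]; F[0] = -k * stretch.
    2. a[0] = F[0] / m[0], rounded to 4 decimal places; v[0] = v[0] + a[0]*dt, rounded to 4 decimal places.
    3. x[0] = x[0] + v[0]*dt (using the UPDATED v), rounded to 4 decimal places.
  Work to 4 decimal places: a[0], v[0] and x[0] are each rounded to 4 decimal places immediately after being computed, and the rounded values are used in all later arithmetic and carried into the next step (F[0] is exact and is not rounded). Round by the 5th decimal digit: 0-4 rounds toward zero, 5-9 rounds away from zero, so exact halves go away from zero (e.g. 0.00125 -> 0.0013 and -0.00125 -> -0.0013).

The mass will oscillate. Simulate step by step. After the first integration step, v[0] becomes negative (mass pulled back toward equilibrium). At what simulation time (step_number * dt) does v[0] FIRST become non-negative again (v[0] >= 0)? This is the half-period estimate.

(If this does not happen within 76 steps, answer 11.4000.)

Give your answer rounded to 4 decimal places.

Answer: 2.4000

Derivation:
Step 0: x=[6.8000] v=[0.0000]
Step 1: x=[6.7218] v=[-0.5211]
Step 2: x=[6.5685] v=[-1.0218]
Step 3: x=[6.3461] v=[-1.4825]
Step 4: x=[6.0633] v=[-1.8853]
Step 5: x=[5.7311] v=[-2.2144]
Step 6: x=[5.3626] v=[-2.4570]
Step 7: x=[4.9721] v=[-2.6036]
Step 8: x=[4.5748] v=[-2.6484]
Step 9: x=[4.1863] v=[-2.5897]
Step 10: x=[3.8218] v=[-2.4298]
Step 11: x=[3.4956] v=[-2.1750]
Step 12: x=[3.2203] v=[-1.8352]
Step 13: x=[3.0068] v=[-1.4236]
Step 14: x=[2.8633] v=[-0.9564]
Step 15: x=[2.7955] v=[-0.4518]
Step 16: x=[2.8061] v=[0.0704]
First v>=0 after going negative at step 16, time=2.4000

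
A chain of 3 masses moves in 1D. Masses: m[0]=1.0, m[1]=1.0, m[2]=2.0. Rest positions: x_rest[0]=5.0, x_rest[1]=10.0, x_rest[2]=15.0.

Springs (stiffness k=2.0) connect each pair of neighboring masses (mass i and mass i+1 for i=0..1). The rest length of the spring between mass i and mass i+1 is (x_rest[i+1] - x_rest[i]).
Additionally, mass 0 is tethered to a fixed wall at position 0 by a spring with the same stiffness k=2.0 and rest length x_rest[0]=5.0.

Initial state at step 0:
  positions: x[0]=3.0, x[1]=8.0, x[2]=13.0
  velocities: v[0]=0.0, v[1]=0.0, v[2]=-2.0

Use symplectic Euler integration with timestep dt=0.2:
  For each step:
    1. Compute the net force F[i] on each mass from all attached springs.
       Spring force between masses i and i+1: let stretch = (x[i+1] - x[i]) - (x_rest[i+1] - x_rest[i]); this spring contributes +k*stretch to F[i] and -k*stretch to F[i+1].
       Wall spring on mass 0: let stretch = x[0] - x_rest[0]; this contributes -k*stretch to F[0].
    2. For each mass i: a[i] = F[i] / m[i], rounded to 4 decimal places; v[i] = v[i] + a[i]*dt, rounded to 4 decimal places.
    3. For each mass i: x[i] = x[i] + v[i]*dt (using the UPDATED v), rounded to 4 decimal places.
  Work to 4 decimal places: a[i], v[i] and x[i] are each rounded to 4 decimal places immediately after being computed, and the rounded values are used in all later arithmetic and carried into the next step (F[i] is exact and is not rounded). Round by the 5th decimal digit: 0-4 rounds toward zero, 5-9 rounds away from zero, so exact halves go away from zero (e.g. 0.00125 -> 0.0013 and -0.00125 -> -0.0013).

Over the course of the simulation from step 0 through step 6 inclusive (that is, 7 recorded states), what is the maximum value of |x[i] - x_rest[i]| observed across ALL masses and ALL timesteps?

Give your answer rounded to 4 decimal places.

Answer: 3.9010

Derivation:
Step 0: x=[3.0000 8.0000 13.0000] v=[0.0000 0.0000 -2.0000]
Step 1: x=[3.1600 8.0000 12.6000] v=[0.8000 0.0000 -2.0000]
Step 2: x=[3.4544 7.9808 12.2160] v=[1.4720 -0.0960 -1.9200]
Step 3: x=[3.8346 7.9383 11.8626] v=[1.9008 -0.2125 -1.7670]
Step 4: x=[4.2363 7.8814 11.5522] v=[2.0084 -0.2843 -1.5519]
Step 5: x=[4.5907 7.8266 11.2950] v=[1.7719 -0.2740 -1.2861]
Step 6: x=[4.8367 7.7904 11.0990] v=[1.2300 -0.1810 -0.9798]
Max displacement = 3.9010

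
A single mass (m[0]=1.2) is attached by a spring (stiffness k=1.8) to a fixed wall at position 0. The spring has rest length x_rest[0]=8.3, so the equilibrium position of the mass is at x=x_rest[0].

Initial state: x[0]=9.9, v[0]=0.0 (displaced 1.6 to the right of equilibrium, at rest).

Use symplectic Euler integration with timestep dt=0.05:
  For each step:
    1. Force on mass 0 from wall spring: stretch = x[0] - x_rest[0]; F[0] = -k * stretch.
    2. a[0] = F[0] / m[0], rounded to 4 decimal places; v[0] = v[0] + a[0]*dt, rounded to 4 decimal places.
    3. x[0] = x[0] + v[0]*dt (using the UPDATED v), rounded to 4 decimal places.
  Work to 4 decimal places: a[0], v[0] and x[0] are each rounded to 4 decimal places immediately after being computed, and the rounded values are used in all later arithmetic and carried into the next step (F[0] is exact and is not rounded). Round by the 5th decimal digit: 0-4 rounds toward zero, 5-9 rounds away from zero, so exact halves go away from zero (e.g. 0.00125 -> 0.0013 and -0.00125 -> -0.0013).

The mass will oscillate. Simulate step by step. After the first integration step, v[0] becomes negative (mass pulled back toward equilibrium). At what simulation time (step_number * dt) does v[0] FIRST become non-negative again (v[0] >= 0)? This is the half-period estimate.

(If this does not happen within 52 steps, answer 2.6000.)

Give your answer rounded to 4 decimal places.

Answer: 2.6000

Derivation:
Step 0: x=[9.9000] v=[0.0000]
Step 1: x=[9.8940] v=[-0.1200]
Step 2: x=[9.8820] v=[-0.2396]
Step 3: x=[9.8641] v=[-0.3583]
Step 4: x=[9.8403] v=[-0.4756]
Step 5: x=[9.8107] v=[-0.5911]
Step 6: x=[9.7755] v=[-0.7044]
Step 7: x=[9.7347] v=[-0.8151]
Step 8: x=[9.6886] v=[-0.9227]
Step 9: x=[9.6373] v=[-1.0268]
Step 10: x=[9.5809] v=[-1.1271]
Step 11: x=[9.5197] v=[-1.2232]
Step 12: x=[9.4540] v=[-1.3147]
Step 13: x=[9.3839] v=[-1.4013]
Step 14: x=[9.3098] v=[-1.4826]
Step 15: x=[9.2319] v=[-1.5583]
Step 16: x=[9.1505] v=[-1.6282]
Step 17: x=[9.0659] v=[-1.6920]
Step 18: x=[8.9784] v=[-1.7494]
Step 19: x=[8.8884] v=[-1.8003]
Step 20: x=[8.7962] v=[-1.8444]
Step 21: x=[8.7021] v=[-1.8816]
Step 22: x=[8.6065] v=[-1.9118]
Step 23: x=[8.5098] v=[-1.9348]
Step 24: x=[8.4123] v=[-1.9505]
Step 25: x=[8.3144] v=[-1.9589]
Step 26: x=[8.2164] v=[-1.9600]
Step 27: x=[8.1187] v=[-1.9537]
Step 28: x=[8.0217] v=[-1.9401]
Step 29: x=[7.9257] v=[-1.9192]
Step 30: x=[7.8311] v=[-1.8911]
Step 31: x=[7.7383] v=[-1.8559]
Step 32: x=[7.6476] v=[-1.8138]
Step 33: x=[7.5594] v=[-1.7649]
Step 34: x=[7.4739] v=[-1.7094]
Step 35: x=[7.3915] v=[-1.6474]
Step 36: x=[7.3125] v=[-1.5793]
Step 37: x=[7.2372] v=[-1.5052]
Step 38: x=[7.1659] v=[-1.4255]
Step 39: x=[7.0989] v=[-1.3404]
Step 40: x=[7.0364] v=[-1.2503]
Step 41: x=[6.9786] v=[-1.1555]
Step 42: x=[6.9258] v=[-1.0564]
Step 43: x=[6.8781] v=[-0.9533]
Step 44: x=[6.8358] v=[-0.8467]
Step 45: x=[6.7990] v=[-0.7369]
Step 46: x=[6.7678] v=[-0.6243]
Step 47: x=[6.7423] v=[-0.5094]
Step 48: x=[6.7227] v=[-0.3926]
Step 49: x=[6.7090] v=[-0.2743]
Step 50: x=[6.7013] v=[-0.1550]
Step 51: x=[6.6995] v=[-0.0351]
Step 52: x=[6.7037] v=[0.0849]
First v>=0 after going negative at step 52, time=2.6000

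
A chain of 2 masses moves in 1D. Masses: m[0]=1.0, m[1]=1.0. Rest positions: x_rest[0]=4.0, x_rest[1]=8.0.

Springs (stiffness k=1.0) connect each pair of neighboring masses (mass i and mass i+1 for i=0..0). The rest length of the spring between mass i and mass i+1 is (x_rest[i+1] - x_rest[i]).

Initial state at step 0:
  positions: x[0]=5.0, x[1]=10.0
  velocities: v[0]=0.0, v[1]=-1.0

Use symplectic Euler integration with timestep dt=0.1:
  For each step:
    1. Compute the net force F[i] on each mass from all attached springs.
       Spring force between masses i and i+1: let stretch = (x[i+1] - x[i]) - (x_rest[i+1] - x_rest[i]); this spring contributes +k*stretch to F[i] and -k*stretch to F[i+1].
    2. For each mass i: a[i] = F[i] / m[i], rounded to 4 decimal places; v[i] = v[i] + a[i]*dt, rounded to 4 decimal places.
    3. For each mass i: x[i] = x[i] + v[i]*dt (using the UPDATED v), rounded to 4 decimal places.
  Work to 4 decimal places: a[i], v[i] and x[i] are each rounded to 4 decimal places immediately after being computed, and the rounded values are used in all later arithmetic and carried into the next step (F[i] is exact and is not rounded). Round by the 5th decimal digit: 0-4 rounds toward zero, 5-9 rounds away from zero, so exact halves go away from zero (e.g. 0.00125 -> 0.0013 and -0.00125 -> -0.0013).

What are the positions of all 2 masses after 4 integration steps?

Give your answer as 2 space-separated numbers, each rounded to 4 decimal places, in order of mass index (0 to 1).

Step 0: x=[5.0000 10.0000] v=[0.0000 -1.0000]
Step 1: x=[5.0100 9.8900] v=[0.1000 -1.1000]
Step 2: x=[5.0288 9.7712] v=[0.1880 -1.1880]
Step 3: x=[5.0550 9.6450] v=[0.2622 -1.2622]
Step 4: x=[5.0871 9.5129] v=[0.3212 -1.3212]

Answer: 5.0871 9.5129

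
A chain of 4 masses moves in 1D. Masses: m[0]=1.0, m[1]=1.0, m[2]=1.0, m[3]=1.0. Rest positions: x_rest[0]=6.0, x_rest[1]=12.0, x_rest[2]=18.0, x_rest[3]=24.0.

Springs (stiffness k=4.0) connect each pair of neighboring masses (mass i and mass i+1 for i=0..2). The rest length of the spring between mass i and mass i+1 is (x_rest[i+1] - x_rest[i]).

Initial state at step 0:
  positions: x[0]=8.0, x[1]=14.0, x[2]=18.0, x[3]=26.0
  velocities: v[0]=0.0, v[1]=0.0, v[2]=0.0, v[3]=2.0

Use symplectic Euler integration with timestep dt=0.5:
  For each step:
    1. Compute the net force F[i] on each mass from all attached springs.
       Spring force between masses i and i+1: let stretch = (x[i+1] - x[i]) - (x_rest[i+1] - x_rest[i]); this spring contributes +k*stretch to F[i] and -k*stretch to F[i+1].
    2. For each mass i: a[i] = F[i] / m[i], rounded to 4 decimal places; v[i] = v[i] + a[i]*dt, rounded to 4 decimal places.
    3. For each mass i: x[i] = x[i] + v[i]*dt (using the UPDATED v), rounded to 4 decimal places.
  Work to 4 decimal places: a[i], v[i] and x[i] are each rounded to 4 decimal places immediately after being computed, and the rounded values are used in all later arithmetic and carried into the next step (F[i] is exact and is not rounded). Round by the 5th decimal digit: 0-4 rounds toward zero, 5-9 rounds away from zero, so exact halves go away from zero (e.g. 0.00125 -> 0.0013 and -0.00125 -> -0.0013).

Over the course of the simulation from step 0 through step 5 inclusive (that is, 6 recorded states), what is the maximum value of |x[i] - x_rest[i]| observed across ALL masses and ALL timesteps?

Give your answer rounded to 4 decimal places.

Answer: 5.0000

Derivation:
Step 0: x=[8.0000 14.0000 18.0000 26.0000] v=[0.0000 0.0000 0.0000 2.0000]
Step 1: x=[8.0000 12.0000 22.0000 25.0000] v=[0.0000 -4.0000 8.0000 -2.0000]
Step 2: x=[6.0000 16.0000 19.0000 27.0000] v=[-4.0000 8.0000 -6.0000 4.0000]
Step 3: x=[8.0000 13.0000 21.0000 27.0000] v=[4.0000 -6.0000 4.0000 0.0000]
Step 4: x=[9.0000 13.0000 21.0000 27.0000] v=[2.0000 0.0000 0.0000 0.0000]
Step 5: x=[8.0000 17.0000 19.0000 27.0000] v=[-2.0000 8.0000 -4.0000 0.0000]
Max displacement = 5.0000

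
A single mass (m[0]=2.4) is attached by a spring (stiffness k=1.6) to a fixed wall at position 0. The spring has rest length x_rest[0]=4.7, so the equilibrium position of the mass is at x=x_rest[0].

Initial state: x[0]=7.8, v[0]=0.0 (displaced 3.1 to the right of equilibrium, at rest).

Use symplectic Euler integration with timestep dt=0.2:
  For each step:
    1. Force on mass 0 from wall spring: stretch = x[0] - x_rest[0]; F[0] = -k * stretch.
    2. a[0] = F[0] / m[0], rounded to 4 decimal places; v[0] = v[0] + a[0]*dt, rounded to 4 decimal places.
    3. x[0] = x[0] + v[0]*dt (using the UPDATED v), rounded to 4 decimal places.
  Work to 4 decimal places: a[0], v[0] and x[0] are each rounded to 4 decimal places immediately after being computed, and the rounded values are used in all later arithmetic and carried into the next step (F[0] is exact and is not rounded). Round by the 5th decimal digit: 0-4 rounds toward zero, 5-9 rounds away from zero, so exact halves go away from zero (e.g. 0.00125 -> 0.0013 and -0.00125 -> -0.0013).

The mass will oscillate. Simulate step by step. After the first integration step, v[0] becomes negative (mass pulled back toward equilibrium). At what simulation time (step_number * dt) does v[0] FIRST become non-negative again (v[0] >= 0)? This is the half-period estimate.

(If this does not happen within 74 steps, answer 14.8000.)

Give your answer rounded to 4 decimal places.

Step 0: x=[7.8000] v=[0.0000]
Step 1: x=[7.7173] v=[-0.4133]
Step 2: x=[7.5542] v=[-0.8156]
Step 3: x=[7.3150] v=[-1.1962]
Step 4: x=[7.0060] v=[-1.5449]
Step 5: x=[6.6355] v=[-1.8524]
Step 6: x=[6.2134] v=[-2.1105]
Step 7: x=[5.7509] v=[-2.3123]
Step 8: x=[5.2604] v=[-2.4524]
Step 9: x=[4.7550] v=[-2.5271]
Step 10: x=[4.2481] v=[-2.5344]
Step 11: x=[3.7533] v=[-2.4741]
Step 12: x=[3.2837] v=[-2.3479]
Step 13: x=[2.8519] v=[-2.1591]
Step 14: x=[2.4694] v=[-1.9127]
Step 15: x=[2.1463] v=[-1.6153]
Step 16: x=[1.8913] v=[-1.2748]
Step 17: x=[1.7112] v=[-0.9003]
Step 18: x=[1.6108] v=[-0.5018]
Step 19: x=[1.5928] v=[-0.0899]
Step 20: x=[1.6577] v=[0.3244]
First v>=0 after going negative at step 20, time=4.0000

Answer: 4.0000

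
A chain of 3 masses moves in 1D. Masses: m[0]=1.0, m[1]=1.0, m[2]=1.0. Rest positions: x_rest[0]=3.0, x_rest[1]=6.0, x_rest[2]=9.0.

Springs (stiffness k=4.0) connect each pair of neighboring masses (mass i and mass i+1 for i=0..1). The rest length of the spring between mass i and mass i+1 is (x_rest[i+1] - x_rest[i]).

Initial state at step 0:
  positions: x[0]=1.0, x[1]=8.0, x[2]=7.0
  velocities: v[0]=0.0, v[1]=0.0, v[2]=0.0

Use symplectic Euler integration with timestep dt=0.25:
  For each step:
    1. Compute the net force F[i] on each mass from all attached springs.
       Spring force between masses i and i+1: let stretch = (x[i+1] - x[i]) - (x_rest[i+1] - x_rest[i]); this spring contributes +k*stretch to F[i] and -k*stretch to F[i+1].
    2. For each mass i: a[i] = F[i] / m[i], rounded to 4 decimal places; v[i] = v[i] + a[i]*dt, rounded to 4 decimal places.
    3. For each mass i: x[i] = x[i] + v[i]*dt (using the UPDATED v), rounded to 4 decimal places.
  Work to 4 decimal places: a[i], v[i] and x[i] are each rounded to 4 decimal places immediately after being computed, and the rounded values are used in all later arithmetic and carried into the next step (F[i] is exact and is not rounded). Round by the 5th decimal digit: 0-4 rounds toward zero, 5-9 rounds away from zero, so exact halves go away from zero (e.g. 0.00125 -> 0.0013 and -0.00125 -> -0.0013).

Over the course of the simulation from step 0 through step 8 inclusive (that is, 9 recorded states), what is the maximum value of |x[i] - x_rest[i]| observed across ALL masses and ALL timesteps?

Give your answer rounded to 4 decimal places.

Step 0: x=[1.0000 8.0000 7.0000] v=[0.0000 0.0000 0.0000]
Step 1: x=[2.0000 6.0000 8.0000] v=[4.0000 -8.0000 4.0000]
Step 2: x=[3.2500 3.5000 9.2500] v=[5.0000 -10.0000 5.0000]
Step 3: x=[3.8125 2.3750 9.8125] v=[2.2500 -4.5000 2.2500]
Step 4: x=[3.2656 3.4688 9.2656] v=[-2.1875 4.3750 -2.1875]
Step 5: x=[2.0195 5.9610 8.0195] v=[-4.9843 9.9686 -4.9843]
Step 6: x=[1.0088 7.9824 7.0088] v=[-4.0428 8.0856 -4.0428]
Step 7: x=[0.9915 8.0170 6.9915] v=[-0.0692 0.1384 -0.0692]
Step 8: x=[1.9806 6.0389 7.9806] v=[3.9563 -7.9126 3.9563]
Max displacement = 3.6250

Answer: 3.6250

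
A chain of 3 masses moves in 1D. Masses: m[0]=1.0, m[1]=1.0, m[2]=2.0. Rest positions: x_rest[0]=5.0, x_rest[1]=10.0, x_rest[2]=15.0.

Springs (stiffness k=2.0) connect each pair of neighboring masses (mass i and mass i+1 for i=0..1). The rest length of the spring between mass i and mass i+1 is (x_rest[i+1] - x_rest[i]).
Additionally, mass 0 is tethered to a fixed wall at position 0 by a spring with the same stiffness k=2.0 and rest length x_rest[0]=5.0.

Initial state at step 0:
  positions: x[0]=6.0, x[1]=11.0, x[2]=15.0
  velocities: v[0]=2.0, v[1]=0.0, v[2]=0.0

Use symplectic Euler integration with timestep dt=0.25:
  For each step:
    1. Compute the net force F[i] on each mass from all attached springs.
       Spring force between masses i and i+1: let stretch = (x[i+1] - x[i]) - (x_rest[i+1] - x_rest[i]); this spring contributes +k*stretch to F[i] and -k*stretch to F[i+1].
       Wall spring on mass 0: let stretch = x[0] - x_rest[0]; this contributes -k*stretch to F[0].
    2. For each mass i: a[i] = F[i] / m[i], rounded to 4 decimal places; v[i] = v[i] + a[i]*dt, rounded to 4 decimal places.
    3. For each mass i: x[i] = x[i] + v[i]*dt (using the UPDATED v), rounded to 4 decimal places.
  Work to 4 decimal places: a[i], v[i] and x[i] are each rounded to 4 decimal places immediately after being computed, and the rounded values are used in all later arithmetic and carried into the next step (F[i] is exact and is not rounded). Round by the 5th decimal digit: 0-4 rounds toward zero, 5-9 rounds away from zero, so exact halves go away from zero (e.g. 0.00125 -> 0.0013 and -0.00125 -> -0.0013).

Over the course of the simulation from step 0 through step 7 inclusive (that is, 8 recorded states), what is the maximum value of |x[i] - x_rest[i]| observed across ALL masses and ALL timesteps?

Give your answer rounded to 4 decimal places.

Step 0: x=[6.0000 11.0000 15.0000] v=[2.0000 0.0000 0.0000]
Step 1: x=[6.3750 10.8750 15.0625] v=[1.5000 -0.5000 0.2500]
Step 2: x=[6.5156 10.7109 15.1758] v=[0.5625 -0.6563 0.4531]
Step 3: x=[6.3662 10.5805 15.3225] v=[-0.5977 -0.5215 0.5869]
Step 4: x=[5.9478 10.5161 15.4854] v=[-1.6737 -0.2577 0.6514]
Step 5: x=[5.3569 10.5018 15.6502] v=[-2.3635 -0.0572 0.6591]
Step 6: x=[4.7395 10.4879 15.8057] v=[-2.4695 -0.0555 0.6220]
Step 7: x=[4.2482 10.4202 15.9414] v=[-1.9651 -0.2708 0.5426]
Max displacement = 1.5156

Answer: 1.5156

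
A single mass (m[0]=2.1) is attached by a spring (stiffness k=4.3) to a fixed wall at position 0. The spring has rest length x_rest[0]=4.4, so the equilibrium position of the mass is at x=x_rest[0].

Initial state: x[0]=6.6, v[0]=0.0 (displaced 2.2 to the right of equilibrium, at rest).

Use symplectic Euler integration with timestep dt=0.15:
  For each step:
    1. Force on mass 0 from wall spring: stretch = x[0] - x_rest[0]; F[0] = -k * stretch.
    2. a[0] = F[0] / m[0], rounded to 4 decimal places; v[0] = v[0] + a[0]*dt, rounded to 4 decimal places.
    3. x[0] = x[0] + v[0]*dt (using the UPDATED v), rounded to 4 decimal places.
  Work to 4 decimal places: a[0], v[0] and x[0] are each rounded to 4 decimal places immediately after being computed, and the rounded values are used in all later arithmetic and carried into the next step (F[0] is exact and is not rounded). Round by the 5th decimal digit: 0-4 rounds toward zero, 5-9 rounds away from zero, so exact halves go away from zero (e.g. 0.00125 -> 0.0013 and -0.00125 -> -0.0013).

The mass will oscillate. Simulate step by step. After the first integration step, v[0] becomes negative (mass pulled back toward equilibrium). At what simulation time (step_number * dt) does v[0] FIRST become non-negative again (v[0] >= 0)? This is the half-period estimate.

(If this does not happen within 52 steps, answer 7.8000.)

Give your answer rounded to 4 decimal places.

Step 0: x=[6.6000] v=[0.0000]
Step 1: x=[6.4986] v=[-0.6757]
Step 2: x=[6.3006] v=[-1.3203]
Step 3: x=[6.0150] v=[-1.9041]
Step 4: x=[5.6550] v=[-2.4001]
Step 5: x=[5.2372] v=[-2.7856]
Step 6: x=[4.7808] v=[-3.0427]
Step 7: x=[4.3068] v=[-3.1597]
Step 8: x=[3.8371] v=[-3.1311]
Step 9: x=[3.3934] v=[-2.9582]
Step 10: x=[2.9961] v=[-2.6490]
Step 11: x=[2.6634] v=[-2.2178]
Step 12: x=[2.4107] v=[-1.6844]
Step 13: x=[2.2497] v=[-1.0734]
Step 14: x=[2.1878] v=[-0.4130]
Step 15: x=[2.2278] v=[0.2665]
First v>=0 after going negative at step 15, time=2.2500

Answer: 2.2500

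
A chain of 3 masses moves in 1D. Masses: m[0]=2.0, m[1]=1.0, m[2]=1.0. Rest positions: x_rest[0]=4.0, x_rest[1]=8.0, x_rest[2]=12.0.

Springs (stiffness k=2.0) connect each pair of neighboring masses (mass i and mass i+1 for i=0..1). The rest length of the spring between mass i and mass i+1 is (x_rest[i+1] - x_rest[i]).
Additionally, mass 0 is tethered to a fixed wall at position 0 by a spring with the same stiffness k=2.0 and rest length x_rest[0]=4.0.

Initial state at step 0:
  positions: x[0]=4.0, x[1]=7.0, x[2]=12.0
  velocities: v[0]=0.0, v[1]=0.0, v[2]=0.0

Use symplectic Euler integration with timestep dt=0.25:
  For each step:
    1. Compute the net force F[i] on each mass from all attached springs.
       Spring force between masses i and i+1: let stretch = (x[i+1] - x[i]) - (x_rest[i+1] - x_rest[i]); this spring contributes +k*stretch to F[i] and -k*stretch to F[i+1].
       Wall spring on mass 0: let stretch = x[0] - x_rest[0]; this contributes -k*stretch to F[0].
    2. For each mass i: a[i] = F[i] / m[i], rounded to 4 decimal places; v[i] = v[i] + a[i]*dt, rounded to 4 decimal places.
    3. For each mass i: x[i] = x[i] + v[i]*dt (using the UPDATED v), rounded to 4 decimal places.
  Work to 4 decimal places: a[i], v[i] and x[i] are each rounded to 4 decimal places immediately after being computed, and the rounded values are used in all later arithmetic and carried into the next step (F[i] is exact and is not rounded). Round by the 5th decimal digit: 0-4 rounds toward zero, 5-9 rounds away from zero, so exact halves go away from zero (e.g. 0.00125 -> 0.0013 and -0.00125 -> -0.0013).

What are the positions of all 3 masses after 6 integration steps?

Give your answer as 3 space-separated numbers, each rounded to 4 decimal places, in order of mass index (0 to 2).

Answer: 3.7518 8.3369 11.5034

Derivation:
Step 0: x=[4.0000 7.0000 12.0000] v=[0.0000 0.0000 0.0000]
Step 1: x=[3.9375 7.2500 11.8750] v=[-0.2500 1.0000 -0.5000]
Step 2: x=[3.8359 7.6641 11.6719] v=[-0.4063 1.6563 -0.8125]
Step 3: x=[3.7339 8.1006 11.4678] v=[-0.4082 1.7461 -0.8164]
Step 4: x=[3.6714 8.4122 11.3428] v=[-0.2500 1.2464 -0.5000]
Step 5: x=[3.6758 8.4975 11.3515] v=[0.0174 0.3413 0.0347]
Step 6: x=[3.7518 8.3369 11.5034] v=[0.3039 -0.6426 0.6077]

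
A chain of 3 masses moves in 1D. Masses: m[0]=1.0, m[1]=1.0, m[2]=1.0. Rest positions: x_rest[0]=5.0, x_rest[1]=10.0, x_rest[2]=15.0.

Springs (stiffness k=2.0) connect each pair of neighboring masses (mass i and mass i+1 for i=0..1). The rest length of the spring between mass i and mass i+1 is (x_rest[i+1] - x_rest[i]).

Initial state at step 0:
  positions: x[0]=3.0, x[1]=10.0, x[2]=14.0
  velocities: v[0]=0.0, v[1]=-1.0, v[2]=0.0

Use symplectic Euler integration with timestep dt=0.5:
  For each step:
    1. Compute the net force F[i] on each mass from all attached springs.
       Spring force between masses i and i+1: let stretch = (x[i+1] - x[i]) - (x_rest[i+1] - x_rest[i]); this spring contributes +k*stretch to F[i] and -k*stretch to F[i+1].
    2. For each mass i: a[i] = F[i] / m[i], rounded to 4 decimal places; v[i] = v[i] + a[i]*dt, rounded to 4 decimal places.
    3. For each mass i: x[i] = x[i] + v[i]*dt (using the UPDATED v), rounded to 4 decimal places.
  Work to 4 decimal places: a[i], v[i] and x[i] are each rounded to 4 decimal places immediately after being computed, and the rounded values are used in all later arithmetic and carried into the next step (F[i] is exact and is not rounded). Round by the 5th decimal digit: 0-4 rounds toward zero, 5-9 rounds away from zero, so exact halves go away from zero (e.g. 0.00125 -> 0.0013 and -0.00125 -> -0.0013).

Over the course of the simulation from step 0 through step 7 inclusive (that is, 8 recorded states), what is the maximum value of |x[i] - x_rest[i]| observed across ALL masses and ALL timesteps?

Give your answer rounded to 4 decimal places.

Answer: 3.3671

Derivation:
Step 0: x=[3.0000 10.0000 14.0000] v=[0.0000 -1.0000 0.0000]
Step 1: x=[4.0000 8.0000 14.5000] v=[2.0000 -4.0000 1.0000]
Step 2: x=[4.5000 7.2500 14.2500] v=[1.0000 -1.5000 -0.5000]
Step 3: x=[3.8750 8.6250 13.0000] v=[-1.2500 2.7500 -2.5000]
Step 4: x=[3.1250 9.8125 12.0625] v=[-1.5000 2.3750 -1.8750]
Step 5: x=[3.2188 8.7813 12.5000] v=[0.1875 -2.0625 0.8750]
Step 6: x=[3.5938 6.8282 13.5782] v=[0.7500 -3.9063 2.1563]
Step 7: x=[3.0860 6.6329 13.7814] v=[-1.0156 -0.3907 0.4063]
Max displacement = 3.3671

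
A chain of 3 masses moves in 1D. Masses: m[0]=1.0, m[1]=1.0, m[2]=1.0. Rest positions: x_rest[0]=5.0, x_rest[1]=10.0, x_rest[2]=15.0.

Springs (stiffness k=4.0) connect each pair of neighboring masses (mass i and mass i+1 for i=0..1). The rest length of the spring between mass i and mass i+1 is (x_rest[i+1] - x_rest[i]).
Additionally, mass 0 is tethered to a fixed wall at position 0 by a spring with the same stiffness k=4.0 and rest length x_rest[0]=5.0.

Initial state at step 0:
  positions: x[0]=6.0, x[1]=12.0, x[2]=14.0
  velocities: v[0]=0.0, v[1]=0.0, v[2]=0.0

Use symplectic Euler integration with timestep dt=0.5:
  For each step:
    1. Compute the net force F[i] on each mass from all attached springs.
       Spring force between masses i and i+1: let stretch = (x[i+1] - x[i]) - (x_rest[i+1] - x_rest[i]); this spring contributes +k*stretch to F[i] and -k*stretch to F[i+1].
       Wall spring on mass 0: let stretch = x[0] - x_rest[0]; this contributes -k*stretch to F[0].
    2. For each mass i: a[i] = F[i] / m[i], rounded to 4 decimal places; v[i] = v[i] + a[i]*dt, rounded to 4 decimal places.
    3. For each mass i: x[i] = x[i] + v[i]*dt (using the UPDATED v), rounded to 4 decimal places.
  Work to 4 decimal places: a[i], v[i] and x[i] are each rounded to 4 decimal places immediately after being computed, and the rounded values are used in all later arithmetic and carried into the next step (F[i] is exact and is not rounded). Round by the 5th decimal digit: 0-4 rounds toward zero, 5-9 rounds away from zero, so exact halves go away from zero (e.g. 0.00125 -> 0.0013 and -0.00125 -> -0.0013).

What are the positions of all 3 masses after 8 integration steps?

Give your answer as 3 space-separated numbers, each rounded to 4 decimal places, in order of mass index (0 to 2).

Answer: 4.0000 12.0000 13.0000

Derivation:
Step 0: x=[6.0000 12.0000 14.0000] v=[0.0000 0.0000 0.0000]
Step 1: x=[6.0000 8.0000 17.0000] v=[0.0000 -8.0000 6.0000]
Step 2: x=[2.0000 11.0000 16.0000] v=[-8.0000 6.0000 -2.0000]
Step 3: x=[5.0000 10.0000 15.0000] v=[6.0000 -2.0000 -2.0000]
Step 4: x=[8.0000 9.0000 14.0000] v=[6.0000 -2.0000 -2.0000]
Step 5: x=[4.0000 12.0000 13.0000] v=[-8.0000 6.0000 -2.0000]
Step 6: x=[4.0000 8.0000 16.0000] v=[0.0000 -8.0000 6.0000]
Step 7: x=[4.0000 8.0000 16.0000] v=[0.0000 0.0000 0.0000]
Step 8: x=[4.0000 12.0000 13.0000] v=[0.0000 8.0000 -6.0000]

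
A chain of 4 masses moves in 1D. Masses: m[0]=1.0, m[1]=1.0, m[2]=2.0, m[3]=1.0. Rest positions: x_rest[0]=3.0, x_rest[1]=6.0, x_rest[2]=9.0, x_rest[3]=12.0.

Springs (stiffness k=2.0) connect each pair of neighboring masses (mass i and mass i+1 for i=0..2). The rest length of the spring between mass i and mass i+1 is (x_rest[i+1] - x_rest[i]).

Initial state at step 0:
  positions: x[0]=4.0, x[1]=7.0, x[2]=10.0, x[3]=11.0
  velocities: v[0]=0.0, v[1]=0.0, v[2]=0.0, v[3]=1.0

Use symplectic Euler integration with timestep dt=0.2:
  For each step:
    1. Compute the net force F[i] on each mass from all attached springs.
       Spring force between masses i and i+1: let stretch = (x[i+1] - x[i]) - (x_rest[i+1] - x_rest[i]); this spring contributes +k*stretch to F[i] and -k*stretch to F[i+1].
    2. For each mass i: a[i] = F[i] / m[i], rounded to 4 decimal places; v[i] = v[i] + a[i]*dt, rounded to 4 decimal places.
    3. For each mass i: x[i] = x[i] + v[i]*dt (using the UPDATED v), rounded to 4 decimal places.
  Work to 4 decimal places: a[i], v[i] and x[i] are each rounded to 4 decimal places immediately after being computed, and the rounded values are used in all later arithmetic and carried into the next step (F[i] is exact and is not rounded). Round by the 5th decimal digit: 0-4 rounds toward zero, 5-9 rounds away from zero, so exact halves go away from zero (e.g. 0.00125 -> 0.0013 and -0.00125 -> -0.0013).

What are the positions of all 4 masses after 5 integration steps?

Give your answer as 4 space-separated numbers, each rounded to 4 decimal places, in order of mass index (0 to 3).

Answer: 3.9879 6.8405 9.3285 13.5147

Derivation:
Step 0: x=[4.0000 7.0000 10.0000 11.0000] v=[0.0000 0.0000 0.0000 1.0000]
Step 1: x=[4.0000 7.0000 9.9200 11.3600] v=[0.0000 0.0000 -0.4000 1.8000]
Step 2: x=[4.0000 6.9936 9.7808 11.8448] v=[0.0000 -0.0320 -0.6960 2.4240]
Step 3: x=[3.9995 6.9707 9.6127 12.4045] v=[-0.0026 -0.1146 -0.8406 2.7984]
Step 4: x=[3.9967 6.9214 9.4506 12.9808] v=[-0.0141 -0.2463 -0.8106 2.8817]
Step 5: x=[3.9879 6.8405 9.3285 13.5147] v=[-0.0442 -0.4045 -0.6104 2.6696]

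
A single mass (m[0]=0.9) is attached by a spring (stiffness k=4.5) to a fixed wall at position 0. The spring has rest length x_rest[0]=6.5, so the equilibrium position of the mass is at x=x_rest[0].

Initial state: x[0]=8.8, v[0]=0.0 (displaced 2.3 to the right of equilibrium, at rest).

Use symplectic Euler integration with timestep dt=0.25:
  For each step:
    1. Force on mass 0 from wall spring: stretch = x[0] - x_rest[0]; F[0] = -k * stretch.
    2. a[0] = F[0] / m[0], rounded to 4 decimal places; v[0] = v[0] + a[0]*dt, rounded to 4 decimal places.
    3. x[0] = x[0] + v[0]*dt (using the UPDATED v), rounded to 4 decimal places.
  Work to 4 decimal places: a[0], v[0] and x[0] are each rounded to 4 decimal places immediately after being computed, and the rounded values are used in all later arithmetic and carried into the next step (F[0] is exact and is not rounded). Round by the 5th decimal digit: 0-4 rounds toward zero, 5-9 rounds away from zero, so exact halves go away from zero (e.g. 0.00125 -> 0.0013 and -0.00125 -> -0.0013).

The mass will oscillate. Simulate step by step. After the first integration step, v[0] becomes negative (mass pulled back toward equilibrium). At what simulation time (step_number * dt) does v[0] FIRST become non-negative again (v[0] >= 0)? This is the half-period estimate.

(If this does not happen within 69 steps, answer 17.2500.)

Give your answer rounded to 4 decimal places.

Answer: 1.5000

Derivation:
Step 0: x=[8.8000] v=[0.0000]
Step 1: x=[8.0813] v=[-2.8750]
Step 2: x=[6.8684] v=[-4.8516]
Step 3: x=[5.5404] v=[-5.3121]
Step 4: x=[4.5123] v=[-4.1126]
Step 5: x=[4.1053] v=[-1.6280]
Step 6: x=[4.4467] v=[1.3654]
First v>=0 after going negative at step 6, time=1.5000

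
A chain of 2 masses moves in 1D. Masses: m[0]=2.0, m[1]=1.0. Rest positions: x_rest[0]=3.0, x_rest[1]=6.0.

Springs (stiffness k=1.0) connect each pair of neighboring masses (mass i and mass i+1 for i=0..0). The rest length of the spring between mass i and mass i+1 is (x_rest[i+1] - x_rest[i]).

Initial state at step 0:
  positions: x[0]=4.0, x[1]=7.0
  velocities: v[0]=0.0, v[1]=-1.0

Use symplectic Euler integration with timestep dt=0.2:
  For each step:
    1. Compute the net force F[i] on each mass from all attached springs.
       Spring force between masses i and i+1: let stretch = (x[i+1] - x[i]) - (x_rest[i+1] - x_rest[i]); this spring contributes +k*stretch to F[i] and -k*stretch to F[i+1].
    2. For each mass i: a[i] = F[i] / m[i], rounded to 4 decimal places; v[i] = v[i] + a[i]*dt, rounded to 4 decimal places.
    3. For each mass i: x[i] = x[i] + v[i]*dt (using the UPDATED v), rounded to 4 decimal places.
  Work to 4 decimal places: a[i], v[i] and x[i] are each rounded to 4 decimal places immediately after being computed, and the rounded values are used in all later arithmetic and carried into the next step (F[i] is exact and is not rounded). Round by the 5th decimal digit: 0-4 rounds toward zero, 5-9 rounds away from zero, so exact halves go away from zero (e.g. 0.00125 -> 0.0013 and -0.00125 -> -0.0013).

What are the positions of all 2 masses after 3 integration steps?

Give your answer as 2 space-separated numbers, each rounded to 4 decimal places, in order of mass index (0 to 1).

Step 0: x=[4.0000 7.0000] v=[0.0000 -1.0000]
Step 1: x=[4.0000 6.8000] v=[0.0000 -1.0000]
Step 2: x=[3.9960 6.6080] v=[-0.0200 -0.9600]
Step 3: x=[3.9842 6.4315] v=[-0.0588 -0.8824]

Answer: 3.9842 6.4315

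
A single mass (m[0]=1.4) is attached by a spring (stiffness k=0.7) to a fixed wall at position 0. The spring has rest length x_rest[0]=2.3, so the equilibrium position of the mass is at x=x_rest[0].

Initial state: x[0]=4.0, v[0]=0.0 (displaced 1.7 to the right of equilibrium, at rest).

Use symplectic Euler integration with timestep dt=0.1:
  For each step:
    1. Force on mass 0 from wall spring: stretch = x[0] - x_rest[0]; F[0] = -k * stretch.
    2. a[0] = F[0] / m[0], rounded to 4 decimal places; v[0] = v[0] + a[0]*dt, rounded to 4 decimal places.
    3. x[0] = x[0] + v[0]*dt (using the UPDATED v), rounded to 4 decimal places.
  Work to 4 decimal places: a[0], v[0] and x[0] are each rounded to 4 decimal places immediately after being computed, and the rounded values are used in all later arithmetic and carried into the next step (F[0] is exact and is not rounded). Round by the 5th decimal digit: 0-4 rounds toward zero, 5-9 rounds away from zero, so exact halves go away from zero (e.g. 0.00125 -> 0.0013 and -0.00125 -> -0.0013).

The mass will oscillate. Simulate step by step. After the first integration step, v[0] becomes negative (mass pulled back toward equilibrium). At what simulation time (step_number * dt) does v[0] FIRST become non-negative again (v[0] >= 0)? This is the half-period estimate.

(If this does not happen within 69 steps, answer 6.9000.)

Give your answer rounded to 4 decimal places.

Step 0: x=[4.0000] v=[0.0000]
Step 1: x=[3.9915] v=[-0.0850]
Step 2: x=[3.9745] v=[-0.1696]
Step 3: x=[3.9492] v=[-0.2533]
Step 4: x=[3.9156] v=[-0.3358]
Step 5: x=[3.8739] v=[-0.4166]
Step 6: x=[3.8244] v=[-0.4953]
Step 7: x=[3.7673] v=[-0.5715]
Step 8: x=[3.7028] v=[-0.6449]
Step 9: x=[3.6313] v=[-0.7150]
Step 10: x=[3.5531] v=[-0.7816]
Step 11: x=[3.4687] v=[-0.8443]
Step 12: x=[3.3784] v=[-0.9027]
Step 13: x=[3.2827] v=[-0.9566]
Step 14: x=[3.1821] v=[-1.0057]
Step 15: x=[3.0771] v=[-1.0498]
Step 16: x=[2.9682] v=[-1.0887]
Step 17: x=[2.8560] v=[-1.1221]
Step 18: x=[2.7410] v=[-1.1499]
Step 19: x=[2.6238] v=[-1.1720]
Step 20: x=[2.5050] v=[-1.1882]
Step 21: x=[2.3852] v=[-1.1985]
Step 22: x=[2.2649] v=[-1.2028]
Step 23: x=[2.1448] v=[-1.2010]
Step 24: x=[2.0255] v=[-1.1932]
Step 25: x=[1.9076] v=[-1.1795]
Step 26: x=[1.7916] v=[-1.1599]
Step 27: x=[1.6782] v=[-1.1345]
Step 28: x=[1.5679] v=[-1.1034]
Step 29: x=[1.4612] v=[-1.0668]
Step 30: x=[1.3587] v=[-1.0249]
Step 31: x=[1.2609] v=[-0.9778]
Step 32: x=[1.1683] v=[-0.9258]
Step 33: x=[1.0814] v=[-0.8692]
Step 34: x=[1.0006] v=[-0.8083]
Step 35: x=[0.9263] v=[-0.7433]
Step 36: x=[0.8588] v=[-0.6746]
Step 37: x=[0.7986] v=[-0.6025]
Step 38: x=[0.7459] v=[-0.5274]
Step 39: x=[0.7009] v=[-0.4497]
Step 40: x=[0.6639] v=[-0.3697]
Step 41: x=[0.6351] v=[-0.2879]
Step 42: x=[0.6146] v=[-0.2047]
Step 43: x=[0.6026] v=[-0.1204]
Step 44: x=[0.5991] v=[-0.0355]
Step 45: x=[0.6041] v=[0.0496]
First v>=0 after going negative at step 45, time=4.5000

Answer: 4.5000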